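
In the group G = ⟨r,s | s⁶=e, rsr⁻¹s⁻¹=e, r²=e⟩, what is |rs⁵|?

Compute successive powers until reaching e:
  (rs⁵)¹ = rs⁵, (rs⁵)² = s⁴, (rs⁵)³ = rs³, (rs⁵)⁴ = s², (rs⁵)⁵ = rs, (rs⁵)⁶ = e.
The smallest positive k with (rs⁵)ᵏ = e is 6.

Answer: 6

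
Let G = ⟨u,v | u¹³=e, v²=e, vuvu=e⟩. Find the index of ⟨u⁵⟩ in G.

First find ord(u⁵) by computing successive powers:
  (u⁵)¹ = u⁵, (u⁵)² = u¹⁰, (u⁵)³ = u², (u⁵)⁴ = u⁷, (u⁵)⁵ = u¹², (u⁵)⁶ = u⁴, (u⁵)⁷ = u⁹, (u⁵)⁸ = u, (u⁵)⁹ = u⁶, (u⁵)¹⁰ = u¹¹, (u⁵)¹¹ = u³, (u⁵)¹² = u⁸, (u⁵)¹³ = e.
So |⟨u⁵⟩| = ord(u⁵) = 13. With |G| = 26, by Lagrange [G : ⟨u⁵⟩] = 26/13 = 2.

Answer: 2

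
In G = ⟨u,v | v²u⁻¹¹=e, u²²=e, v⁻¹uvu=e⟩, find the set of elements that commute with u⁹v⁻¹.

⟨u⁹v⁻¹⟩ ⊆ C_G(u⁹v⁻¹) since powers of u⁹v⁻¹ commute with u⁹v⁻¹; so |C_G(u⁹v⁻¹)| ≥ |⟨u⁹v⁻¹⟩| = 4.
By orbit–stabilizer, |C_G(u⁹v⁻¹)| = |G| / |conj. class of u⁹v⁻¹| = 44 / 11 = 4.
The 4 elements commuting with u⁹v⁻¹ are {e, u¹¹, u⁹v, u⁹v⁻¹}.

Answer: {e, u¹¹, u⁹v, u⁹v⁻¹}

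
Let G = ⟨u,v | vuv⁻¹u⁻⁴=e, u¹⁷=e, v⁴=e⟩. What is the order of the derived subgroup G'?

G' = [G, G] is generated by all commutators. The generator-pair commutators are: [u, v] = u¹⁴.
The subgroup they normally generate is {e, u, u², u³, u⁴, u⁵, u⁶, u⁷, u⁸, u⁹, u¹⁰, u¹¹, u¹², u¹³, u¹⁴, u¹⁵, u¹⁶}, of order 17.
Check: |G/G'| = 68/17 = 4 is the order of the abelianisation.

Answer: 17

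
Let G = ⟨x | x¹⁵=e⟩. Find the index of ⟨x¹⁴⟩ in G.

First find ord(x¹⁴) by computing successive powers:
  (x¹⁴)¹ = x¹⁴, (x¹⁴)² = x¹³, (x¹⁴)³ = x¹², (x¹⁴)⁴ = x¹¹, (x¹⁴)⁵ = x¹⁰, (x¹⁴)⁶ = x⁹, (x¹⁴)⁷ = x⁸, (x¹⁴)⁸ = x⁷, (x¹⁴)⁹ = x⁶, (x¹⁴)¹⁰ = x⁵, (x¹⁴)¹¹ = x⁴, (x¹⁴)¹² = x³, (x¹⁴)¹³ = x², (x¹⁴)¹⁴ = x, (x¹⁴)¹⁵ = e.
So |⟨x¹⁴⟩| = ord(x¹⁴) = 15. With |G| = 15, by Lagrange [G : ⟨x¹⁴⟩] = 15/15 = 1.

Answer: 1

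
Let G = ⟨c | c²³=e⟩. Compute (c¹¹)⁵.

Compute successive powers of (c¹¹), reducing at each step:
  (c¹¹)²: (c¹¹) · c¹¹ = c²²
  (c¹¹)³: (c²²) · c¹¹ = c¹⁰
  (c¹¹)⁴: (c¹⁰) · c¹¹ = c²¹
  (c¹¹)⁵: (c²¹) · c¹¹ = c⁹

Answer: c⁹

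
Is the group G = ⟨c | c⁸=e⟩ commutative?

G has a single generator, so G is cyclic and hence abelian.

Answer: Yes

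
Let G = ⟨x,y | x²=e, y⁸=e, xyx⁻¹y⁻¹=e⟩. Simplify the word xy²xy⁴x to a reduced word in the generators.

Multiply left to right, reducing at each step:
  x · y² = xy²
  (xy²) · x = y²
  (y²) · y⁴ = y⁶
  (y⁶) · x = xy⁶

Answer: xy⁶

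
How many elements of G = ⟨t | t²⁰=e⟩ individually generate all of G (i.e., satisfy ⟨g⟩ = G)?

G is cyclic of order 20. An element generates G iff its order is 20, and a cyclic group of order 20 has exactly φ(20) = 8 such elements.

Answer: 8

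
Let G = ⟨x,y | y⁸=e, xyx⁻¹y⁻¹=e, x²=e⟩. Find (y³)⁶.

Compute successive powers of (y³), reducing at each step:
  (y³)²: (y³) · y³ = y⁶
  (y³)³: (y⁶) · y³ = y
  (y³)⁴: y · y³ = y⁴
  (y³)⁵: (y⁴) · y³ = y⁷
  (y³)⁶: (y⁷) · y³ = y²

Answer: y²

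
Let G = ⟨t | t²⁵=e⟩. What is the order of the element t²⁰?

Compute successive powers until reaching e:
  (t²⁰)¹ = t²⁰, (t²⁰)² = t¹⁵, (t²⁰)³ = t¹⁰, (t²⁰)⁴ = t⁵, (t²⁰)⁵ = e.
The smallest positive k with (t²⁰)ᵏ = e is 5.

Answer: 5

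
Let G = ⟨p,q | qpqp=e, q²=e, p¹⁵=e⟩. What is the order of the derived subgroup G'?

G' = [G, G] is generated by all commutators. The generator-pair commutators are: [p, q] = p².
The subgroup they normally generate is {e, p, p², p³, p⁴, p⁵, p⁶, p⁷, p⁸, p⁹, p¹⁰, p¹¹, p¹², p¹³, p¹⁴}, of order 15.
Check: |G/G'| = 30/15 = 2 is the order of the abelianisation.

Answer: 15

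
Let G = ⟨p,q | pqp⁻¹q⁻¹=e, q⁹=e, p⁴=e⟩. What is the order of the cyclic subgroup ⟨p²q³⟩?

|⟨p²q³⟩| equals the order of p²q³. Compute successive powers until reaching e:
  (p²q³)¹ = p²q³, (p²q³)² = q⁶, (p²q³)³ = p², (p²q³)⁴ = q³, (p²q³)⁵ = p²q⁶, (p²q³)⁶ = e.
The smallest positive k with (p²q³)ᵏ = e is 6, so |⟨p²q³⟩| = 6.

Answer: 6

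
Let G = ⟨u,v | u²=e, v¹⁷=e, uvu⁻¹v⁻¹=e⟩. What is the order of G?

Enumerate words in the generators, reducing via the relations: the distinct elements are
  {e, u, v, uv, v², v³, v⁴, v⁵, v⁶, v⁷, v⁸, v⁹, uv², uv³, uv⁴, uv⁵, uv⁶, uv⁷, uv⁸, uv⁹, v¹², v¹³, v¹¹, v¹⁰, v¹⁴, v¹⁵, v¹⁶, uv¹², uv¹³, uv¹¹, uv¹⁰, uv¹⁴, uv¹⁵, uv¹⁶}.
No further products give new elements, so |G| = 34.

Answer: 34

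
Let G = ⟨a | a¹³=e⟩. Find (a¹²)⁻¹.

The order of (a¹²) is 13 (smallest k with (a¹²)ᵏ = e), so (a¹²)⁻¹ = (a¹²)¹² = a.
Check: (a¹²) · a → (a¹²) · a = e, giving e as required.

Answer: a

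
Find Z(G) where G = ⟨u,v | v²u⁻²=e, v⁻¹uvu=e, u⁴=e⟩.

An element z ∈ Z(G) iff z commutes with every generator.
For example u² is central: (u²)·u = u³ = u·(u²); (u²)·v = v⁻¹ = v·(u²).
Whereas u ∉ Z(G) since u·v = uv ≠ uv⁻¹ = v·u.
Checking each of the 8 elements this way gives Z(G) = {e, u²}, of order 2.

Answer: {e, u²}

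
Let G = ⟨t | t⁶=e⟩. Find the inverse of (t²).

The order of (t²) is 3 (smallest k with (t²)ᵏ = e), so (t²)⁻¹ = (t²)² = t⁴.
Check: (t²) · (t⁴) → (t²) · t⁴ = e, giving e as required.

Answer: t⁴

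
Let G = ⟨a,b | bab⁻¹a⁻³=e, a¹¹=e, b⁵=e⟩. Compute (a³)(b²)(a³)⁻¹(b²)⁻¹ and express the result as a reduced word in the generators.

[(a³), (b²)] = (a³)·(b²)·(a³)⁻¹·(b²)⁻¹.
  (a³) · (b²) = a³b²
  (a³b²) · (a⁸) = a⁹b²
  (a⁹b²) · (b³) = a⁹

Answer: a⁹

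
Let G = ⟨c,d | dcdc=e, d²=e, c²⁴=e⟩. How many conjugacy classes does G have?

The conjugacy classes (representative and size) are:
  [e] (size 1), [c²³] (size 2), [c²] (size 2), [c³] (size 2), [c²⁰] (size 2), [c¹⁹] (size 2), [c⁶] (size 2), [c⁷] (size 2), [c⁸] (size 2), [c⁹] (size 2), [c¹⁴] (size 2), [c¹¹] (size 2), [c¹²] (size 1), [c⁴d] (size 12), [c⁵d] (size 12).
Class equation: 1 + 2 + 2 + 2 + 2 + 2 + 2 + 2 + 2 + 2 + 2 + 2 + 1 + 12 + 12 = 48 = |G|. So G has 15 conjugacy classes.

Answer: 15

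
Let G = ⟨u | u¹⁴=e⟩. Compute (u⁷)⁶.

Compute successive powers of (u⁷), reducing at each step:
  (u⁷)²: (u⁷) · u⁷ = e
  (u⁷)³: e · u⁷ = u⁷
  (u⁷)⁴: (u⁷) · u⁷ = e
  (u⁷)⁵: e · u⁷ = u⁷
  (u⁷)⁶: (u⁷) · u⁷ = e

Answer: e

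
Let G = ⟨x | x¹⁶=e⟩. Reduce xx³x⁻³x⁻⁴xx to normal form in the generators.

Multiply left to right, reducing at each step:
  x · x³ = x⁴
  (x⁴) · x⁻³ = x
  x · x⁻⁴ = x¹³
  (x¹³) · x = x¹⁴
  (x¹⁴) · x = x¹⁵

Answer: x¹⁵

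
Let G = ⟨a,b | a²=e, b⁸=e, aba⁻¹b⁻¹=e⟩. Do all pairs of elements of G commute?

Each pair of generators commutes: a·b = ab = b·a. Since the generators pairwise commute, every element of G commutes with every other, so G is abelian.

Answer: Yes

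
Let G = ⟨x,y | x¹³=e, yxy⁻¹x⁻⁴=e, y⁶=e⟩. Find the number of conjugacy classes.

The conjugacy classes (representative and size) are:
  [e] (size 1), [x⁴] (size 6), [x¹¹] (size 6), [x⁷y] (size 13), [x⁸y²] (size 13), [x¹²y³] (size 13), [x⁵y⁴] (size 13), [x¹¹y⁵] (size 13).
Class equation: 1 + 6 + 6 + 13 + 13 + 13 + 13 + 13 = 78 = |G|. So G has 8 conjugacy classes.

Answer: 8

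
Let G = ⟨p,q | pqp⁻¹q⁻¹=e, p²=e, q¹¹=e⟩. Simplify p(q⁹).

Compute p · (q⁹) by multiplying left to right and reducing via the relations at each step:
  p · q⁹ = pq⁹

Answer: pq⁹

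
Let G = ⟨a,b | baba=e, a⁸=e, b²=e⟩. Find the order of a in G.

Compute successive powers until reaching e:
  a¹ = a, a² = a², a³ = a³, a⁴ = a⁴, a⁵ = a⁵, a⁶ = a⁶, a⁷ = a⁷, a⁸ = e.
The smallest positive k with aᵏ = e is 8.

Answer: 8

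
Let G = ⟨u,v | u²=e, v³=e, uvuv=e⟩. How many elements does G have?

Enumerate words in the generators, reducing via the relations: the distinct elements are
  {e, u, v, uv, v², uv²}.
No further products give new elements, so |G| = 6.

Answer: 6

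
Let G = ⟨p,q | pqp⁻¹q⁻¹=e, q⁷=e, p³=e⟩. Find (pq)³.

Compute successive powers of (pq), reducing at each step:
  (pq)²: (pq) · p = p²q;   (p²q) · q = p²q²
  (pq)³: (p²q²) · p = q²;   (q²) · q = q³

Answer: q³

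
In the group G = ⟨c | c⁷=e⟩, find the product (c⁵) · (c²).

Compute (c⁵) · (c²) by multiplying left to right and reducing via the relations at each step:
  (c⁵) · c² = e

Answer: e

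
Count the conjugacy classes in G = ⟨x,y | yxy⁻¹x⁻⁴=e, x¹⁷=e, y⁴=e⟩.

The conjugacy classes (representative and size) are:
  [e] (size 1), [x⁴] (size 4), [x²] (size 4), [x⁵] (size 4), [x¹¹] (size 4), [x⁷y] (size 17), [x³y²] (size 17), [x⁹y³] (size 17).
Class equation: 1 + 4 + 4 + 4 + 4 + 17 + 17 + 17 = 68 = |G|. So G has 8 conjugacy classes.

Answer: 8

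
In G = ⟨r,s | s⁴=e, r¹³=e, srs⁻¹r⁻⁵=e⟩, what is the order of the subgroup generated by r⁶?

|⟨r⁶⟩| equals the order of r⁶. Compute successive powers until reaching e:
  (r⁶)¹ = r⁶, (r⁶)² = r¹², (r⁶)³ = r⁵, (r⁶)⁴ = r¹¹, (r⁶)⁵ = r⁴, (r⁶)⁶ = r¹⁰, (r⁶)⁷ = r³, (r⁶)⁸ = r⁹, (r⁶)⁹ = r², (r⁶)¹⁰ = r⁸, (r⁶)¹¹ = r, (r⁶)¹² = r⁷, (r⁶)¹³ = e.
The smallest positive k with (r⁶)ᵏ = e is 13, so |⟨r⁶⟩| = 13.

Answer: 13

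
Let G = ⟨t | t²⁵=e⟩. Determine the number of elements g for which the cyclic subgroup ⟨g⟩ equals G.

G is cyclic of order 25. An element generates G iff its order is 25, and a cyclic group of order 25 has exactly φ(25) = 20 such elements.

Answer: 20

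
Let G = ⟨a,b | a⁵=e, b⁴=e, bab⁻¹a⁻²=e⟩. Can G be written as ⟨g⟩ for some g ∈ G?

Every cyclic group is abelian. But a·b = ab while b·a = a²b, so a·b ≠ b·a and G is not abelian. Hence G is not cyclic.

Answer: No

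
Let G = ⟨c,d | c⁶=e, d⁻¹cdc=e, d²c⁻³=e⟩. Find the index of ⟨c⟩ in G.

First find ord(c) by computing successive powers:
  c¹ = c, c² = c², c³ = c³, c⁴ = c⁴, c⁵ = c⁵, c⁶ = e.
So |⟨c⟩| = ord(c) = 6. With |G| = 12, by Lagrange [G : ⟨c⟩] = 12/6 = 2.

Answer: 2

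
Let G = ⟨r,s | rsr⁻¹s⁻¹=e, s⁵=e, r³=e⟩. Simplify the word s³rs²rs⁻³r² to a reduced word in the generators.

Multiply left to right, reducing at each step:
  (s³) · r = rs³
  (rs³) · s² = r
  r · r = r²
  (r²) · s⁻³ = r²s²
  (r²s²) · r² = rs²

Answer: rs²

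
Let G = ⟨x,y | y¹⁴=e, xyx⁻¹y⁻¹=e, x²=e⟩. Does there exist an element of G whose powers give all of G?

|G| = 28, but the maximum element order in G is 14 < 28. No single element generates all of G, so G is not cyclic.

Answer: No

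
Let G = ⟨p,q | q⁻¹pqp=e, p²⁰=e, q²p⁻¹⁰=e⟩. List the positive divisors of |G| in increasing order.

|G| = 40 = 2³ · 5. By Lagrange's theorem the order of any subgroup divides 40; the divisors of 40 are 1, 2, 4, 5, 8, 10, 20, 40.

Answer: 1, 2, 4, 5, 8, 10, 20, 40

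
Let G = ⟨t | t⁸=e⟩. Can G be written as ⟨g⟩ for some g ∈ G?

|G| = 8. The element t has order 8 (its powers give 8 distinct elements), so ⟨t⟩ = G and G is cyclic.

Answer: Yes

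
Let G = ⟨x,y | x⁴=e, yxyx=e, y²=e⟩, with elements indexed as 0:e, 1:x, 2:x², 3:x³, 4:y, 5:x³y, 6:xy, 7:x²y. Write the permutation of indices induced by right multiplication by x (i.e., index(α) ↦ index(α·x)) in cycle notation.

(0 1 2 3)(4 5 7 6)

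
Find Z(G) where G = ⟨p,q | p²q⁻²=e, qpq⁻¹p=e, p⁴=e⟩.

An element z ∈ Z(G) iff z commutes with every generator.
For example p² is central: (p²)·p = p³ = p·(p²); (p²)·q = q⁻¹ = q·(p²).
Whereas p ∉ Z(G) since p·q = pq ≠ pq⁻¹ = q·p.
Checking each of the 8 elements this way gives Z(G) = {e, p²}, of order 2.

Answer: {e, p²}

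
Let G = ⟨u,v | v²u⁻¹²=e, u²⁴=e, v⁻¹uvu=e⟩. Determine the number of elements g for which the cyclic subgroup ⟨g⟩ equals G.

⟨g⟩ = G would require ord(g) = |G| = 48, but the maximum element order in G is 24 < 48. So G is not cyclic and no single element generates it: the count is 0.

Answer: 0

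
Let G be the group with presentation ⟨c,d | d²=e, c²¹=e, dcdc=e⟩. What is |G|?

Enumerate words in the generators, reducing via the relations: the distinct elements are
  {c, d, e, cd, c², c³, c⁴, c⁵, c⁶, c⁷, c⁸, c⁹, c²d, c²⁰, c³d, c¹², c¹³, c¹¹, c¹⁰, c¹⁴, c¹⁵, c¹⁶, c¹⁷, c¹⁸, c¹⁹, c⁴d, c⁵d, c⁶d, c⁷d, c⁸d, c⁹d, c²⁰d, c¹²d, c¹³d, c¹¹d, c¹⁰d, c¹⁴d, c¹⁵d, c¹⁶d, c¹⁷d, c¹⁸d, c¹⁹d}.
No further products give new elements, so |G| = 42.

Answer: 42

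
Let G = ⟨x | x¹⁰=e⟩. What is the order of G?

G is generated by a single element, so G is cyclic. The relator gives x¹⁰ = e and no smaller power is forced to be e, so the 10 powers {e, x, x², x³, x⁴, x⁵, x⁶, x⁷, x⁸, x⁹} are distinct. Hence |G| = 10.

Answer: 10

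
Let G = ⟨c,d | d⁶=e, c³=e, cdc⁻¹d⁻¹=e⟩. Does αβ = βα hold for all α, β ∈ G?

Each pair of generators commutes: c·d = cd = d·c. Since the generators pairwise commute, every element of G commutes with every other, so G is abelian.

Answer: Yes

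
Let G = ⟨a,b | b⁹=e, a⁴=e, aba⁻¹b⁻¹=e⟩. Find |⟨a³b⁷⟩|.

|⟨a³b⁷⟩| equals the order of a³b⁷. Compute successive powers until reaching e:
  (a³b⁷)¹ = a³b⁷, (a³b⁷)² = a²b⁵, (a³b⁷)³ = ab³, (a³b⁷)⁴ = b, (a³b⁷)⁵ = a³b⁸, (a³b⁷)⁶ = a²b⁶, (a³b⁷)⁷ = ab⁴, (a³b⁷)⁸ = b², (a³b⁷)⁹ = a³, (a³b⁷)¹⁰ = a²b⁷, (a³b⁷)¹¹ = ab⁵, (a³b⁷)¹² = b³, (a³b⁷)¹³ = a³b, (a³b⁷)¹⁴ = a²b⁸, (a³b⁷)¹⁵ = ab⁶, (a³b⁷)¹⁶ = b⁴, (a³b⁷)¹⁷ = a³b², (a³b⁷)¹⁸ = a², (a³b⁷)¹⁹ = ab⁷, (a³b⁷)²⁰ = b⁵, (a³b⁷)²¹ = a³b³, (a³b⁷)²² = a²b, (a³b⁷)²³ = ab⁸, (a³b⁷)²⁴ = b⁶, (a³b⁷)²⁵ = a³b⁴, (a³b⁷)²⁶ = a²b², (a³b⁷)²⁷ = a, (a³b⁷)²⁸ = b⁷, (a³b⁷)²⁹ = a³b⁵, (a³b⁷)³⁰ = a²b³, (a³b⁷)³¹ = ab, (a³b⁷)³² = b⁸, (a³b⁷)³³ = a³b⁶, (a³b⁷)³⁴ = a²b⁴, (a³b⁷)³⁵ = ab², (a³b⁷)³⁶ = e.
The smallest positive k with (a³b⁷)ᵏ = e is 36, so |⟨a³b⁷⟩| = 36.

Answer: 36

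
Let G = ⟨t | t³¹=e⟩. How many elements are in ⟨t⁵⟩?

|⟨t⁵⟩| equals the order of t⁵. Compute successive powers until reaching e:
  (t⁵)¹ = t⁵, (t⁵)² = t¹⁰, (t⁵)³ = t¹⁵, (t⁵)⁴ = t²⁰, (t⁵)⁵ = t²⁵, (t⁵)⁶ = t³⁰, (t⁵)⁷ = t⁴, (t⁵)⁸ = t⁹, (t⁵)⁹ = t¹⁴, (t⁵)¹⁰ = t¹⁹, (t⁵)¹¹ = t²⁴, (t⁵)¹² = t²⁹, (t⁵)¹³ = t³, (t⁵)¹⁴ = t⁸, (t⁵)¹⁵ = t¹³, (t⁵)¹⁶ = t¹⁸, (t⁵)¹⁷ = t²³, (t⁵)¹⁸ = t²⁸, (t⁵)¹⁹ = t², (t⁵)²⁰ = t⁷, (t⁵)²¹ = t¹², (t⁵)²² = t¹⁷, (t⁵)²³ = t²², (t⁵)²⁴ = t²⁷, (t⁵)²⁵ = t, (t⁵)²⁶ = t⁶, (t⁵)²⁷ = t¹¹, (t⁵)²⁸ = t¹⁶, (t⁵)²⁹ = t²¹, (t⁵)³⁰ = t²⁶, (t⁵)³¹ = e.
The smallest positive k with (t⁵)ᵏ = e is 31, so |⟨t⁵⟩| = 31.

Answer: 31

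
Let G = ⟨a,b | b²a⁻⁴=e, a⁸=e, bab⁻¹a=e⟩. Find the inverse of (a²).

The order of (a²) is 4 (smallest k with (a²)ᵏ = e), so (a²)⁻¹ = (a²)³ = a⁶.
Check: (a²) · (a⁶) → (a²) · a⁶ = e, giving e as required.

Answer: a⁶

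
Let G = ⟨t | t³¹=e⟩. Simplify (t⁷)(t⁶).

Compute (t⁷) · (t⁶) by multiplying left to right and reducing via the relations at each step:
  (t⁷) · t⁶ = t¹³

Answer: t¹³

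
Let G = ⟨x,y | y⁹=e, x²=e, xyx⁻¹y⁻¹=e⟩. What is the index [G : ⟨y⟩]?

First find ord(y) by computing successive powers:
  y¹ = y, y² = y², y³ = y³, y⁴ = y⁴, y⁵ = y⁵, y⁶ = y⁶, y⁷ = y⁷, y⁸ = y⁸, y⁹ = e.
So |⟨y⟩| = ord(y) = 9. With |G| = 18, by Lagrange [G : ⟨y⟩] = 18/9 = 2.

Answer: 2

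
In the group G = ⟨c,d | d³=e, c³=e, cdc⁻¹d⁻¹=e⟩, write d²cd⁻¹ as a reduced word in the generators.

Multiply left to right, reducing at each step:
  (d²) · c = cd²
  (cd²) · d⁻¹ = cd

Answer: cd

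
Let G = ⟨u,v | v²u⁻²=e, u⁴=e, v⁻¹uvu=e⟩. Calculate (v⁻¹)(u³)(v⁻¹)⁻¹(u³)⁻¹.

[(v⁻¹), (u³)] = (v⁻¹)·(u³)·(v⁻¹)⁻¹·(u³)⁻¹.
  (v⁻¹) · (u³) = uv⁻¹
  (uv⁻¹) · v = u
  u · u = u²

Answer: u²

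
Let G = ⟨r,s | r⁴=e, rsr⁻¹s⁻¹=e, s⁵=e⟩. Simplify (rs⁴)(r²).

Compute (rs⁴) · (r²) by multiplying left to right and reducing via the relations at each step:
  (rs⁴) · r² = r³s⁴

Answer: r³s⁴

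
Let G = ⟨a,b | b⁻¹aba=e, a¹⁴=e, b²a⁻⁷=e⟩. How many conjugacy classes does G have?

The conjugacy classes (representative and size) are:
  [e] (size 1), [a¹³] (size 2), [a¹²] (size 2), [a¹¹] (size 2), [a⁴] (size 2), [a⁵] (size 2), [a⁸] (size 2), [a⁷] (size 1), [a⁵b⁻¹] (size 7), [a⁵b] (size 7).
Class equation: 1 + 2 + 2 + 2 + 2 + 2 + 2 + 1 + 7 + 7 = 28 = |G|. So G has 10 conjugacy classes.

Answer: 10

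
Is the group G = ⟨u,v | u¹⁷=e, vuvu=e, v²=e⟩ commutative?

u·v = uv but v·u = u¹⁶v, so u·v ≠ v·u and G is not abelian.

Answer: No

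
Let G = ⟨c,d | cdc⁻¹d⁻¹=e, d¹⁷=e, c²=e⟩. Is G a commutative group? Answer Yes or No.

Each pair of generators commutes: c·d = cd = d·c. Since the generators pairwise commute, every element of G commutes with every other, so G is abelian.

Answer: Yes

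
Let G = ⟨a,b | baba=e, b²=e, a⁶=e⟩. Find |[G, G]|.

G' = [G, G] is generated by all commutators. The generator-pair commutators are: [a, b] = a².
The subgroup they normally generate is {e, a², a⁴}, of order 3.
Check: |G/G'| = 12/3 = 4 is the order of the abelianisation.

Answer: 3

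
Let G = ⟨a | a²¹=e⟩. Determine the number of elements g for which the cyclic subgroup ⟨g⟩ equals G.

G is cyclic of order 21. An element generates G iff its order is 21, and a cyclic group of order 21 has exactly φ(21) = 12 such elements.

Answer: 12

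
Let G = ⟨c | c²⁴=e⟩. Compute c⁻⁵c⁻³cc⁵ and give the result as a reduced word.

Multiply left to right, reducing at each step:
  (c¹⁹) · c⁻³ = c¹⁶
  (c¹⁶) · c = c¹⁷
  (c¹⁷) · c⁵ = c²²

Answer: c²²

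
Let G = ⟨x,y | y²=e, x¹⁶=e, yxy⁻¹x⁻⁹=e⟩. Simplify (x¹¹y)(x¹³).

Compute (x¹¹y) · (x¹³) by multiplying left to right and reducing via the relations at each step:
  (x¹¹y) · x¹³ = y

Answer: y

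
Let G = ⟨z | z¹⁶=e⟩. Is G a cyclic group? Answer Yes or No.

|G| = 16. The element z has order 16 (its powers give 16 distinct elements), so ⟨z⟩ = G and G is cyclic.

Answer: Yes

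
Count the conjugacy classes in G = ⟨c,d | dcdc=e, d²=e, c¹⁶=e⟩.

The conjugacy classes (representative and size) are:
  [e] (size 1), [c¹⁵] (size 2), [c²] (size 2), [c³] (size 2), [c¹²] (size 2), [c⁵] (size 2), [c⁶] (size 2), [c⁷] (size 2), [c⁸] (size 1), [c²d] (size 8), [c¹⁵d] (size 8).
Class equation: 1 + 2 + 2 + 2 + 2 + 2 + 2 + 2 + 1 + 8 + 8 = 32 = |G|. So G has 11 conjugacy classes.

Answer: 11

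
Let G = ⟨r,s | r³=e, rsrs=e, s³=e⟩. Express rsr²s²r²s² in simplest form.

Multiply left to right, reducing at each step:
  r · s = rs
  (rs) · r² = s²r
  (s²r) · s² = rs²r
  (rs²r) · r² = rs²
  (rs²) · s² = rs

Answer: rs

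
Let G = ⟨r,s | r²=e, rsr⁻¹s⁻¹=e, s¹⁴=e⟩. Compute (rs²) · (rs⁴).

Compute (rs²) · (rs⁴) by multiplying left to right and reducing via the relations at each step:
  (rs²) · r = s²
  (s²) · s⁴ = s⁶

Answer: s⁶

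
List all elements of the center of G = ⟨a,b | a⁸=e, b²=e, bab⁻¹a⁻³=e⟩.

An element z ∈ Z(G) iff z commutes with every generator.
For example a⁴ is central: (a⁴)·a = a⁵ = a·(a⁴); (a⁴)·b = a⁴b = b·(a⁴).
Whereas a ∉ Z(G) since a·b = ab ≠ a³b = b·a.
Checking each of the 16 elements this way gives Z(G) = {e, a⁴}, of order 2.

Answer: {e, a⁴}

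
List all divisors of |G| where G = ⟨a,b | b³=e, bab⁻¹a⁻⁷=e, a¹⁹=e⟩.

|G| = 57 = 3 · 19. By Lagrange's theorem the order of any subgroup divides 57; the divisors of 57 are 1, 3, 19, 57.

Answer: 1, 3, 19, 57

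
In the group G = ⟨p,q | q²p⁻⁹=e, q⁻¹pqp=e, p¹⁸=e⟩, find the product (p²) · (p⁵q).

Compute (p²) · (p⁵q) by multiplying left to right and reducing via the relations at each step:
  (p²) · p⁵ = p⁷
  (p⁷) · q = p⁷q

Answer: p⁷q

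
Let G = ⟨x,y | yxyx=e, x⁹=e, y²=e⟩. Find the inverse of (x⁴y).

The order of (x⁴y) is 2 (smallest k with (x⁴y)ᵏ = e), so (x⁴y)⁻¹ = (x⁴y)¹ = x⁴y.
Check: (x⁴y) · (x⁴y) → (x⁴y) · x⁴ = y;   y · y = e, giving e as required.

Answer: x⁴y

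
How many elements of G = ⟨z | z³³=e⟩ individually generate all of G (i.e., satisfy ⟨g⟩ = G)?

G is cyclic of order 33. An element generates G iff its order is 33, and a cyclic group of order 33 has exactly φ(33) = 20 such elements.

Answer: 20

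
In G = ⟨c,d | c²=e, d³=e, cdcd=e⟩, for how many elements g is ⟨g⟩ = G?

⟨g⟩ = G would require ord(g) = |G| = 6, but the maximum element order in G is 3 < 6. So G is not cyclic and no single element generates it: the count is 0.

Answer: 0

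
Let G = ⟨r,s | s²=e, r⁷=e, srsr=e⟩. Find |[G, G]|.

G' = [G, G] is generated by all commutators. The generator-pair commutators are: [r, s] = r².
The subgroup they normally generate is {e, r, r², r³, r⁴, r⁵, r⁶}, of order 7.
Check: |G/G'| = 14/7 = 2 is the order of the abelianisation.

Answer: 7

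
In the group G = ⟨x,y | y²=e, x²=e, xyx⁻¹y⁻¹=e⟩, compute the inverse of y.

The order of y is 2 (smallest k with yᵏ = e), so y⁻¹ = y¹ = y.
Check: y · y → y · y = e, giving e as required.

Answer: y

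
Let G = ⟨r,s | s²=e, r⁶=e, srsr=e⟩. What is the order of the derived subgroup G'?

G' = [G, G] is generated by all commutators. The generator-pair commutators are: [r, s] = r².
The subgroup they normally generate is {e, r², r⁴}, of order 3.
Check: |G/G'| = 12/3 = 4 is the order of the abelianisation.

Answer: 3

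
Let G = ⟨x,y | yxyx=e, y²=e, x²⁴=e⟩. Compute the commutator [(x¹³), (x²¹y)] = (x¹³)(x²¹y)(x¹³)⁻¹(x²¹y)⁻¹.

[(x¹³), (x²¹y)] = (x¹³)·(x²¹y)·(x¹³)⁻¹·(x²¹y)⁻¹.
  (x¹³) · (x²¹y) = x¹⁰y
  (x¹⁰y) · (x¹¹) = x²³y
  (x²³y) · (x²¹y) = x²

Answer: x²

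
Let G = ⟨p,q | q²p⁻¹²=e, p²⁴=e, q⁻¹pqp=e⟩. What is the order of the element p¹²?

Compute successive powers until reaching e:
  (p¹²)¹ = p¹², (p¹²)² = e.
The smallest positive k with (p¹²)ᵏ = e is 2.

Answer: 2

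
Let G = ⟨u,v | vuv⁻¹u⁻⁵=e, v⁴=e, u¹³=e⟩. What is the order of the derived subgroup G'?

G' = [G, G] is generated by all commutators. The generator-pair commutators are: [u, v] = u⁹.
The subgroup they normally generate is {e, u, u², u³, u⁴, u⁵, u⁶, u⁷, u⁸, u⁹, u¹⁰, u¹¹, u¹²}, of order 13.
Check: |G/G'| = 52/13 = 4 is the order of the abelianisation.

Answer: 13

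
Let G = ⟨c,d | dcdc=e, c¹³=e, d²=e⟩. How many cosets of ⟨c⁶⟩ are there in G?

First find ord(c⁶) by computing successive powers:
  (c⁶)¹ = c⁶, (c⁶)² = c¹², (c⁶)³ = c⁵, (c⁶)⁴ = c¹¹, (c⁶)⁵ = c⁴, (c⁶)⁶ = c¹⁰, (c⁶)⁷ = c³, (c⁶)⁸ = c⁹, (c⁶)⁹ = c², (c⁶)¹⁰ = c⁸, (c⁶)¹¹ = c, (c⁶)¹² = c⁷, (c⁶)¹³ = e.
So |⟨c⁶⟩| = ord(c⁶) = 13. With |G| = 26, by Lagrange [G : ⟨c⁶⟩] = 26/13 = 2.

Answer: 2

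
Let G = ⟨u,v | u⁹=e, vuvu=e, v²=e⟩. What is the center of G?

An element z ∈ Z(G) iff z commutes with every generator.
For example e is central: e·u = u = u·e; e·v = v = v·e.
Whereas u ∉ Z(G) since u·v = uv ≠ u⁸v = v·u.
Checking each of the 18 elements this way gives Z(G) = {e}, of order 1.

Answer: {e}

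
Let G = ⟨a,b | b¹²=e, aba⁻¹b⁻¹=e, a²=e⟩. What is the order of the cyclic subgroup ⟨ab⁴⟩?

|⟨ab⁴⟩| equals the order of ab⁴. Compute successive powers until reaching e:
  (ab⁴)¹ = ab⁴, (ab⁴)² = b⁸, (ab⁴)³ = a, (ab⁴)⁴ = b⁴, (ab⁴)⁵ = ab⁸, (ab⁴)⁶ = e.
The smallest positive k with (ab⁴)ᵏ = e is 6, so |⟨ab⁴⟩| = 6.

Answer: 6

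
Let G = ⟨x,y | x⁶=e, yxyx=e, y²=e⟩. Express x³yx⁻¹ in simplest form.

Multiply left to right, reducing at each step:
  (x³) · y = x³y
  (x³y) · x⁻¹ = x⁴y

Answer: x⁴y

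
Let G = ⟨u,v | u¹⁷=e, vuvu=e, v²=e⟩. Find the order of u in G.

Compute successive powers until reaching e:
  u¹ = u, u² = u², u³ = u³, u⁴ = u⁴, u⁵ = u⁵, u⁶ = u⁶, u⁷ = u⁷, u⁸ = u⁸, u⁹ = u⁹, u¹⁰ = u¹⁰, u¹¹ = u¹¹, u¹² = u¹², u¹³ = u¹³, u¹⁴ = u¹⁴, u¹⁵ = u¹⁵, u¹⁶ = u¹⁶, u¹⁷ = e.
The smallest positive k with uᵏ = e is 17.

Answer: 17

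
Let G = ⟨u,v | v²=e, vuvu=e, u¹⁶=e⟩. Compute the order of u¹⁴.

Compute successive powers until reaching e:
  (u¹⁴)¹ = u¹⁴, (u¹⁴)² = u¹², (u¹⁴)³ = u¹⁰, (u¹⁴)⁴ = u⁸, (u¹⁴)⁵ = u⁶, (u¹⁴)⁶ = u⁴, (u¹⁴)⁷ = u², (u¹⁴)⁸ = e.
The smallest positive k with (u¹⁴)ᵏ = e is 8.

Answer: 8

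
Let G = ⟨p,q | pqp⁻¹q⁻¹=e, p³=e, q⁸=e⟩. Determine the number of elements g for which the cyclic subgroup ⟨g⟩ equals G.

G is cyclic of order 24. An element generates G iff its order is 24, and a cyclic group of order 24 has exactly φ(24) = 8 such elements.

Answer: 8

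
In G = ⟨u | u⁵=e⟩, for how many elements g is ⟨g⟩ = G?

G is cyclic of order 5. An element generates G iff its order is 5, and a cyclic group of order 5 has exactly φ(5) = 4 such elements.

Answer: 4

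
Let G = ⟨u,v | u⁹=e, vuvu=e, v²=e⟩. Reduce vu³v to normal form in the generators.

Multiply left to right, reducing at each step:
  v · u³ = u⁶v
  (u⁶v) · v = u⁶

Answer: u⁶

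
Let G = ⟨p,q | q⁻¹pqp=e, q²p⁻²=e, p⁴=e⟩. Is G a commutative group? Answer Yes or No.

p·q = pq but q·p = pq⁻¹, so p·q ≠ q·p and G is not abelian.

Answer: No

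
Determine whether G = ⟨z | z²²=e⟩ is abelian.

G has a single generator, so G is cyclic and hence abelian.

Answer: Yes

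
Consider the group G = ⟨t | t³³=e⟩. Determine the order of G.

G is generated by a single element, so G is cyclic. The relator gives t³³ = e and no smaller power is forced to be e, so the 33 powers {e, t, t², t³, t⁴, t⁵, t⁶, t⁷, t⁸, t⁹, t²², t²³, t²¹, t²⁰, t²⁴, t²⁵, t²⁶, t²⁷, t²⁸, t²⁹, t³², t³¹, t³⁰, t¹², t¹³, t¹¹, t¹⁰, t¹⁴, t¹⁵, t¹⁶, t¹⁷, t¹⁸, t¹⁹} are distinct. Hence |G| = 33.

Answer: 33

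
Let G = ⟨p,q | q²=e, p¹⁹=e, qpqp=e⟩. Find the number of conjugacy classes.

The conjugacy classes (representative and size) are:
  [e] (size 1), [p¹⁸] (size 2), [p²] (size 2), [p¹⁶] (size 2), [p⁴] (size 2), [p¹⁴] (size 2), [p¹³] (size 2), [p¹²] (size 2), [p⁸] (size 2), [p⁹] (size 2), [q] (size 19).
Class equation: 1 + 2 + 2 + 2 + 2 + 2 + 2 + 2 + 2 + 2 + 19 = 38 = |G|. So G has 11 conjugacy classes.

Answer: 11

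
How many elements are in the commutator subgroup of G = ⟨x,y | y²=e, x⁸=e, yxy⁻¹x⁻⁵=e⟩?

G' = [G, G] is generated by all commutators. The generator-pair commutators are: [x, y] = x⁴.
The subgroup they normally generate is {e, x⁴}, of order 2.
Check: |G/G'| = 16/2 = 8 is the order of the abelianisation.

Answer: 2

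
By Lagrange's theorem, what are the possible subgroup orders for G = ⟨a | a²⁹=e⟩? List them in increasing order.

|G| = 29 = 29. By Lagrange's theorem the order of any subgroup divides 29; the divisors of 29 are 1, 29.

Answer: 1, 29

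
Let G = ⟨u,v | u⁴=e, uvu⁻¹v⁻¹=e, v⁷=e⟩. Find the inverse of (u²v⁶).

The order of (u²v⁶) is 14 (smallest k with (u²v⁶)ᵏ = e), so (u²v⁶)⁻¹ = (u²v⁶)¹³ = u²v.
Check: (u²v⁶) · (u²v) → (u²v⁶) · u² = v⁶;   (v⁶) · v = e, giving e as required.

Answer: u²v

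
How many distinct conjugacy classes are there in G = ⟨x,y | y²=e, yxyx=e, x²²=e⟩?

The conjugacy classes (representative and size) are:
  [e] (size 1), [x] (size 2), [x²] (size 2), [x¹⁹] (size 2), [x⁴] (size 2), [x⁵] (size 2), [x⁶] (size 2), [x⁷] (size 2), [x⁸] (size 2), [x¹³] (size 2), [x¹⁰] (size 2), [x¹¹] (size 1), [x⁶y] (size 11), [xy] (size 11).
Class equation: 1 + 2 + 2 + 2 + 2 + 2 + 2 + 2 + 2 + 2 + 2 + 1 + 11 + 11 = 44 = |G|. So G has 14 conjugacy classes.

Answer: 14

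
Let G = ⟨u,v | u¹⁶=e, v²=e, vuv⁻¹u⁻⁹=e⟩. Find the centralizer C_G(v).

⟨v⟩ ⊆ C_G(v) since powers of v commute with v; so |C_G(v)| ≥ |⟨v⟩| = 2.
By orbit–stabilizer, |C_G(v)| = |G| / |conj. class of v| = 32 / 2 = 16.
The 16 elements commuting with v are {e, u², u⁴, u⁶, u⁸, u¹⁰, u¹², u¹⁴, v, u¹⁰v, u²v, u¹²v, u⁴v, u¹⁴v, u⁶v, u⁸v}.

Answer: {e, u², u⁴, u⁶, u⁸, u¹⁰, u¹², u¹⁴, v, u¹⁰v, u²v, u¹²v, u⁴v, u¹⁴v, u⁶v, u⁸v}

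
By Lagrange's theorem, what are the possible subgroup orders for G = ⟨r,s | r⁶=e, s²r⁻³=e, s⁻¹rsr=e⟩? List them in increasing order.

|G| = 12 = 2² · 3. By Lagrange's theorem the order of any subgroup divides 12; the divisors of 12 are 1, 2, 3, 4, 6, 12.

Answer: 1, 2, 3, 4, 6, 12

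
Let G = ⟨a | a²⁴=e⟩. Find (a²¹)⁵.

Compute successive powers of (a²¹), reducing at each step:
  (a²¹)²: (a²¹) · a²¹ = a¹⁸
  (a²¹)³: (a¹⁸) · a²¹ = a¹⁵
  (a²¹)⁴: (a¹⁵) · a²¹ = a¹²
  (a²¹)⁵: (a¹²) · a²¹ = a⁹

Answer: a⁹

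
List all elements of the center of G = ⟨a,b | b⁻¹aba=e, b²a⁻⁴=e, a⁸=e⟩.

An element z ∈ Z(G) iff z commutes with every generator.
For example a⁴ is central: (a⁴)·a = a⁵ = a·(a⁴); (a⁴)·b = b⁻¹ = b·(a⁴).
Whereas a ∉ Z(G) since a·b = ab ≠ a³b⁻¹ = b·a.
Checking each of the 16 elements this way gives Z(G) = {e, a⁴}, of order 2.

Answer: {e, a⁴}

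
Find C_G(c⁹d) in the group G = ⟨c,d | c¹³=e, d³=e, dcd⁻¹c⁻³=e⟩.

⟨c⁹d⟩ ⊆ C_G(c⁹d) since powers of c⁹d commute with c⁹d; so |C_G(c⁹d)| ≥ |⟨c⁹d⟩| = 3.
By orbit–stabilizer, |C_G(c⁹d)| = |G| / |conj. class of c⁹d| = 39 / 13 = 3.
The 3 elements commuting with c⁹d are {e, c⁹d, c¹⁰d²}.

Answer: {e, c⁹d, c¹⁰d²}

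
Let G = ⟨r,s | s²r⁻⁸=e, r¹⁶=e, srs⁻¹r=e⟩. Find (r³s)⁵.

Compute successive powers of (r³s), reducing at each step:
  (r³s)²: (r³s) · r³ = s;   s · s = r⁸
  (r³s)³: (r⁸) · r³ = r¹¹;   (r¹¹) · s = r³s⁻¹
  (r³s)⁴: (r³s⁻¹) · r³ = s⁻¹;   (s⁻¹) · s = e
  (r³s)⁵: e · r³ = r³;   (r³) · s = r³s

Answer: r³s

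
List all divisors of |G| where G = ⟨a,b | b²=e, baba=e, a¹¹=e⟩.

|G| = 22 = 2 · 11. By Lagrange's theorem the order of any subgroup divides 22; the divisors of 22 are 1, 2, 11, 22.

Answer: 1, 2, 11, 22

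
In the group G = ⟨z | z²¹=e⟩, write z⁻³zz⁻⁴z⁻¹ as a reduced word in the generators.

Multiply left to right, reducing at each step:
  (z¹⁸) · z = z¹⁹
  (z¹⁹) · z⁻⁴ = z¹⁵
  (z¹⁵) · z⁻¹ = z¹⁴

Answer: z¹⁴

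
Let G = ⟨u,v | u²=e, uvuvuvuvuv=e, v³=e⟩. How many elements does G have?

Enumerate words in the generators, reducing via the relations: the distinct elements are
  {e, u, v, uv, vu, v², uvu, uv², vuv, v²u, uvuv, uv²u, vuvu, vuv², v²uv, uvuvu, uvuv², uv²uv, vuv²u, v²uvu, v²uv², uvuv²u, uv²uvu, uv²uv², vuvuv², vuv²uv, v²uvuv, v²uv²u, uvuv²uv, uv²uvuv, uv²uv²u, vuvuv²u, vuv²uvu, vuv²uv², v²uvuv², v²uv²uv, uvuv²uvu, uvuv²uv², uv²uvuv², vuvuv²uv, vuv²uvuv, v²uvuv²u, v²uv²uvu, uvuv²uvuv, uv²uvuv²u, vuvuv²uv², vuv²uvuv², v²uvuv²uv, v²uv²uvuv, uvuv²uvuv², uv²uvuv²uv, vuv²uvuv²u, v²uvuv²uvu, v²uvuv²uv², v²uv²uvuv², uvuv²uvuv²u, uv²uvuv²uvu, uv²uvuv²uv², vuv²uvuv²uv, uvuv²uvuv²uv}.
No further products give new elements, so |G| = 60.

Answer: 60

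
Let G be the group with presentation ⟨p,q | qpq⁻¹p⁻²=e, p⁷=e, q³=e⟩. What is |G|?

Enumerate words in the generators, reducing via the relations: the distinct elements are
  {e, p, q, pq, p², p³, p⁴, p⁵, p⁶, q², pq², p²q, p³q, p⁴q, p⁵q, p⁶q, p²q², p³q², p⁴q², p⁵q², p⁶q²}.
No further products give new elements, so |G| = 21.

Answer: 21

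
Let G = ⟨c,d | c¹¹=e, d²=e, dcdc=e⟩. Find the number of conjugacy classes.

The conjugacy classes (representative and size) are:
  [e] (size 1), [c¹⁰] (size 2), [c²] (size 2), [c³] (size 2), [c⁷] (size 2), [c⁶] (size 2), [c²d] (size 11).
Class equation: 1 + 2 + 2 + 2 + 2 + 2 + 11 = 22 = |G|. So G has 7 conjugacy classes.

Answer: 7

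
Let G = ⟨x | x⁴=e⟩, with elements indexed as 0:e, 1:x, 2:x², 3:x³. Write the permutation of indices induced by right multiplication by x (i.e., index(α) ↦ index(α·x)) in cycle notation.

(0 1 2 3)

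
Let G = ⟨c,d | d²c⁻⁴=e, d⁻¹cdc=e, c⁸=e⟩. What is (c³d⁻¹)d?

Compute (c³d⁻¹) · d by multiplying left to right and reducing via the relations at each step:
  (c³d⁻¹) · d = c³

Answer: c³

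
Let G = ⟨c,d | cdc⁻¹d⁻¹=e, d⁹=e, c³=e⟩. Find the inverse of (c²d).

The order of (c²d) is 9 (smallest k with (c²d)ᵏ = e), so (c²d)⁻¹ = (c²d)⁸ = cd⁸.
Check: (c²d) · (cd⁸) → (c²d) · c = d;   d · d⁸ = e, giving e as required.

Answer: cd⁸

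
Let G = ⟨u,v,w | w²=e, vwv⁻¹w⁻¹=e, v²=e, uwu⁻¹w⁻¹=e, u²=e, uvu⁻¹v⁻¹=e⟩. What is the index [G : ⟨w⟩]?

First find ord(w) by computing successive powers:
  w¹ = w, w² = e.
So |⟨w⟩| = ord(w) = 2. With |G| = 8, by Lagrange [G : ⟨w⟩] = 8/2 = 4.

Answer: 4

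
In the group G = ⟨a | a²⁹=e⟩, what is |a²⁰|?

Compute successive powers until reaching e:
  (a²⁰)¹ = a²⁰, (a²⁰)² = a¹¹, (a²⁰)³ = a², (a²⁰)⁴ = a²², (a²⁰)⁵ = a¹³, (a²⁰)⁶ = a⁴, (a²⁰)⁷ = a²⁴, (a²⁰)⁸ = a¹⁵, (a²⁰)⁹ = a⁶, (a²⁰)¹⁰ = a²⁶, (a²⁰)¹¹ = a¹⁷, (a²⁰)¹² = a⁸, (a²⁰)¹³ = a²⁸, (a²⁰)¹⁴ = a¹⁹, (a²⁰)¹⁵ = a¹⁰, (a²⁰)¹⁶ = a, (a²⁰)¹⁷ = a²¹, (a²⁰)¹⁸ = a¹², (a²⁰)¹⁹ = a³, (a²⁰)²⁰ = a²³, (a²⁰)²¹ = a¹⁴, (a²⁰)²² = a⁵, (a²⁰)²³ = a²⁵, (a²⁰)²⁴ = a¹⁶, (a²⁰)²⁵ = a⁷, (a²⁰)²⁶ = a²⁷, (a²⁰)²⁷ = a¹⁸, (a²⁰)²⁸ = a⁹, (a²⁰)²⁹ = e.
The smallest positive k with (a²⁰)ᵏ = e is 29.

Answer: 29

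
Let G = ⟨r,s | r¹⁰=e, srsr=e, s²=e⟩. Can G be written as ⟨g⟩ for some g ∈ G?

Every cyclic group is abelian. But r·s = rs while s·r = r⁹s, so r·s ≠ s·r and G is not abelian. Hence G is not cyclic.

Answer: No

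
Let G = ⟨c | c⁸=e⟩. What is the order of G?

G is generated by a single element, so G is cyclic. The relator gives c⁸ = e and no smaller power is forced to be e, so the 8 powers {c, e, c², c³, c⁴, c⁵, c⁶, c⁷} are distinct. Hence |G| = 8.

Answer: 8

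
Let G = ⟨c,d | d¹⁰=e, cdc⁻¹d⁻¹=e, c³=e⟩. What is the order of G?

Enumerate words in the generators, reducing via the relations: the distinct elements are
  {c, d, e, cd, c², d², d³, d⁴, d⁵, d⁶, d⁷, d⁸, d⁹, cd², cd³, cd⁴, cd⁵, cd⁶, cd⁷, cd⁸, cd⁹, c²d, c²d², c²d³, c²d⁴, c²d⁵, c²d⁶, c²d⁷, c²d⁸, c²d⁹}.
No further products give new elements, so |G| = 30.

Answer: 30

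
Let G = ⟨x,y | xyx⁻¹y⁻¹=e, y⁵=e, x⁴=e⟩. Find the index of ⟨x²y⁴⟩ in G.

First find ord(x²y⁴) by computing successive powers:
  (x²y⁴)¹ = x²y⁴, (x²y⁴)² = y³, (x²y⁴)³ = x²y², (x²y⁴)⁴ = y, (x²y⁴)⁵ = x², (x²y⁴)⁶ = y⁴, (x²y⁴)⁷ = x²y³, (x²y⁴)⁸ = y², (x²y⁴)⁹ = x²y, (x²y⁴)¹⁰ = e.
So |⟨x²y⁴⟩| = ord(x²y⁴) = 10. With |G| = 20, by Lagrange [G : ⟨x²y⁴⟩] = 20/10 = 2.

Answer: 2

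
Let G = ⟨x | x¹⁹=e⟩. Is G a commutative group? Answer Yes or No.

G has a single generator, so G is cyclic and hence abelian.

Answer: Yes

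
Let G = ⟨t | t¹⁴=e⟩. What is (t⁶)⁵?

Compute successive powers of (t⁶), reducing at each step:
  (t⁶)²: (t⁶) · t⁶ = t¹²
  (t⁶)³: (t¹²) · t⁶ = t⁴
  (t⁶)⁴: (t⁴) · t⁶ = t¹⁰
  (t⁶)⁵: (t¹⁰) · t⁶ = t²

Answer: t²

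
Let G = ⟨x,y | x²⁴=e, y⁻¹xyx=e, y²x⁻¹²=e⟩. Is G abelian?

x·y = xy but y·x = x¹¹y⁻¹, so x·y ≠ y·x and G is not abelian.

Answer: No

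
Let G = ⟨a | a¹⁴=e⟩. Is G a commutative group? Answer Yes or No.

G has a single generator, so G is cyclic and hence abelian.

Answer: Yes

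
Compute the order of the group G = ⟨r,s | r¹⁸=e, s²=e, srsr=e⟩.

Enumerate words in the generators, reducing via the relations: the distinct elements are
  {e, r, s, rs, r², r³, r⁴, r⁵, r⁶, r⁷, r⁸, r⁹, r²s, r³s, r¹², r¹³, r¹¹, r¹⁰, r¹⁴, r¹⁵, r¹⁶, r¹⁷, r⁴s, r⁵s, r⁶s, r⁷s, r⁸s, r⁹s, r¹²s, r¹³s, r¹¹s, r¹⁰s, r¹⁴s, r¹⁵s, r¹⁶s, r¹⁷s}.
No further products give new elements, so |G| = 36.

Answer: 36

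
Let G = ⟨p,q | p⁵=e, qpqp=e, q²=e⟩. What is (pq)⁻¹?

The order of (pq) is 2 (smallest k with (pq)ᵏ = e), so (pq)⁻¹ = (pq)¹ = pq.
Check: (pq) · (pq) → (pq) · p = q;   q · q = e, giving e as required.

Answer: pq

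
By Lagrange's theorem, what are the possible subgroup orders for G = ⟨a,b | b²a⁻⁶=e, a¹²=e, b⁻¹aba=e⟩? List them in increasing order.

|G| = 24 = 2³ · 3. By Lagrange's theorem the order of any subgroup divides 24; the divisors of 24 are 1, 2, 3, 4, 6, 8, 12, 24.

Answer: 1, 2, 3, 4, 6, 8, 12, 24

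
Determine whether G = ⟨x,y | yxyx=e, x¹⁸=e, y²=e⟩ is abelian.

x·y = xy but y·x = x¹⁷y, so x·y ≠ y·x and G is not abelian.

Answer: No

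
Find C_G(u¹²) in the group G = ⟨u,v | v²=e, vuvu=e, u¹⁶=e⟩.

⟨u¹²⟩ ⊆ C_G(u¹²) since powers of u¹² commute with u¹²; so |C_G(u¹²)| ≥ |⟨u¹²⟩| = 4.
By orbit–stabilizer, |C_G(u¹²)| = |G| / |conj. class of u¹²| = 32 / 2 = 16.
The 16 elements commuting with u¹² are {e, u, u², u³, u⁴, u⁵, u⁶, u⁷, u⁸, u⁹, u¹⁰, u¹¹, u¹², u¹³, u¹⁴, u¹⁵}.

Answer: {e, u, u², u³, u⁴, u⁵, u⁶, u⁷, u⁸, u⁹, u¹⁰, u¹¹, u¹², u¹³, u¹⁴, u¹⁵}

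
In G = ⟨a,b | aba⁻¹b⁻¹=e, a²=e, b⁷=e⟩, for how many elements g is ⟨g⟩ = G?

G is cyclic of order 14. An element generates G iff its order is 14, and a cyclic group of order 14 has exactly φ(14) = 6 such elements.

Answer: 6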